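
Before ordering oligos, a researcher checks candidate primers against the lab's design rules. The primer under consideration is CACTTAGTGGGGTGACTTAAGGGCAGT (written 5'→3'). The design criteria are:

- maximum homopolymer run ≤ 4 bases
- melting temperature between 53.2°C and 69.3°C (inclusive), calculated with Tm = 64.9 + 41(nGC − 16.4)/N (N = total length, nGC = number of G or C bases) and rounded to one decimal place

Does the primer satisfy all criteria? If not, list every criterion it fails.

Meets all criteria.

Base counts: A=6, T=7, G=10, C=4 (length 27).
homopolymer run: longest run = 4 ✓
Tm: Tm = 64.9 + 41·(14 − 16.4)/27 = 61.3°C ✓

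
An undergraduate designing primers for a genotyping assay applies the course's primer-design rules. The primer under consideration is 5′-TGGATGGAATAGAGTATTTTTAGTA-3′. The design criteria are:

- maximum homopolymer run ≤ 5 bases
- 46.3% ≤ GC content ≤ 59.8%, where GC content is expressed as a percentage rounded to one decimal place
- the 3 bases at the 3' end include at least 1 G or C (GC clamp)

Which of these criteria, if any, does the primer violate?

Fails: GC content.

Base counts: A=8, T=10, G=7, C=0 (length 25).
homopolymer run: longest run = 5 ✓
GC content: GC 7/25 = 28.0%, outside 46.3–59.8% ✗
GC clamp: 3' end GTA has 1 G/C ✓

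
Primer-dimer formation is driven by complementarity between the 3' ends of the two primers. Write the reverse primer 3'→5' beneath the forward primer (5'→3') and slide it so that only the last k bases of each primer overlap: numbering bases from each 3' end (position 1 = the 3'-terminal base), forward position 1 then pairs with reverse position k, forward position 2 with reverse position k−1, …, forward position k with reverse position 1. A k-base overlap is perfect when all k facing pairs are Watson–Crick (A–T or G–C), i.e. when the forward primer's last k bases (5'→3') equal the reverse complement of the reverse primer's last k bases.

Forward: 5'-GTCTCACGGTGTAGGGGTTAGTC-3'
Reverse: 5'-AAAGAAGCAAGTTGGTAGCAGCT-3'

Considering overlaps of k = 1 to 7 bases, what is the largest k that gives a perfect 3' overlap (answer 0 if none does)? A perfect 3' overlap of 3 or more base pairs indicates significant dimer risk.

Longest perfect overlap: 0 complementary base pairs; below the dimer-risk threshold (threshold 3).

Last 7 bases (5'→3') — forward …GTTAGTC, reverse …AGCAGCT.
Reverse complement of the reverse primer's last 7 bases: AGCTGCT; its first k bases are the reverse complement of the reverse primer's last k bases, so a perfect k-base overlap needs the forward primer's last k bases to equal them.
Comparing (forward last k vs required): k=1: C vs A ✗; k=2: TC vs AG ✗; k=3: GTC vs AGC ✗; k=4: AGTC vs AGCT ✗; k=5: TAGTC vs AGCTG ✗; k=6: TTAGTC vs AGCTGC ✗; k=7: GTTAGTC vs AGCTGCT ✗.
No overlap length from 1 to 7 is perfect, so the longest perfect 3' overlap is 0.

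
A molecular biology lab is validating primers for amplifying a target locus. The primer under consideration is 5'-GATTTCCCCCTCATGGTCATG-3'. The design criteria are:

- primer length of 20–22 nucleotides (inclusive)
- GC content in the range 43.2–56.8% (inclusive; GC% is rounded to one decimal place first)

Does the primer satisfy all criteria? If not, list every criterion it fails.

Meets all criteria.

Base counts: A=3, T=7, G=4, C=7 (length 21).
length: length 21 ✓
GC content: GC 11/21 = 52.4% ✓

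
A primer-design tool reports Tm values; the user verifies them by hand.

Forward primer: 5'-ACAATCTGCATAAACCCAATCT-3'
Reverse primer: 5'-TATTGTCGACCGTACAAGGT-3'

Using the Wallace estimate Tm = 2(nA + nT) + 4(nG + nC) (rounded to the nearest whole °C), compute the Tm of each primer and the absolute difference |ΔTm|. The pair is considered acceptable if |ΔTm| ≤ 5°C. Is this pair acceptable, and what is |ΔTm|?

Forward: A=9 T=5 G=1 C=7 → Tm = 2·14 + 4·8 = 60°C.
Reverse: A=5 T=6 G=5 C=4 → Tm = 2·11 + 4·9 = 58°C.
|ΔTm| = |60 − 58| = 2°C, ≤ 5°C.

|ΔTm| = 2°C; the pair is acceptable.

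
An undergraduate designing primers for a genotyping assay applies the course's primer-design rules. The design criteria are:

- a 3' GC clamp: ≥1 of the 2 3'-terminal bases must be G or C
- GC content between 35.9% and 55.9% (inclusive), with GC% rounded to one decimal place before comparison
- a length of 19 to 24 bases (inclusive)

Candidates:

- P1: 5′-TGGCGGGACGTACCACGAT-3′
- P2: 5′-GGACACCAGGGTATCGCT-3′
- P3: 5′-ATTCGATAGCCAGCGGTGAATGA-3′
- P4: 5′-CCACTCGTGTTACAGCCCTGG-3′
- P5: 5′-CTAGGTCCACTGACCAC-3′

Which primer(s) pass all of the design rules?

P1 (19 nt, A=4 T=3 G=7 C=5): 3' end AT has 0 G/C, need ≥1 ✗; GC 12/19 = 63.2%, outside 35.9–55.9% ✗; length 19 ✓ — fails.
P2 (18 nt, A=4 T=3 G=6 C=5): 3' end CT has 1 G/C ✓; GC 11/18 = 61.1%, outside 35.9–55.9% ✗; length 18, outside 19–24 ✗ — fails.
P3 (23 nt, A=7 T=5 G=7 C=4): 3' end GA has 1 G/C ✓; GC 11/23 = 47.8% ✓; length 23 ✓ — passes.
P4 (21 nt, A=3 T=5 G=5 C=8): 3' end GG has 2 G/C ✓; GC 13/21 = 61.9%, outside 35.9–55.9% ✗; length 21 ✓ — fails.
P5 (17 nt, A=4 T=3 G=3 C=7): 3' end AC has 1 G/C ✓; GC 10/17 = 58.8%, outside 35.9–55.9% ✗; length 17, outside 19–24 ✗ — fails.

P3 only.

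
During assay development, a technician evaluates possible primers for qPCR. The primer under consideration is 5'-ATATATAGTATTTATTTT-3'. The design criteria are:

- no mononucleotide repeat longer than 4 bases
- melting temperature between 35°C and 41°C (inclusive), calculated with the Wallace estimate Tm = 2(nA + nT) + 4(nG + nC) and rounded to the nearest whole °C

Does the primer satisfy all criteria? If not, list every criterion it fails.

Base counts: A=6, T=11, G=1, C=0 (length 18).
homopolymer run: longest run = 4 ✓
Tm: Tm = 2·17 + 4·1 = 38°C ✓

Meets all criteria.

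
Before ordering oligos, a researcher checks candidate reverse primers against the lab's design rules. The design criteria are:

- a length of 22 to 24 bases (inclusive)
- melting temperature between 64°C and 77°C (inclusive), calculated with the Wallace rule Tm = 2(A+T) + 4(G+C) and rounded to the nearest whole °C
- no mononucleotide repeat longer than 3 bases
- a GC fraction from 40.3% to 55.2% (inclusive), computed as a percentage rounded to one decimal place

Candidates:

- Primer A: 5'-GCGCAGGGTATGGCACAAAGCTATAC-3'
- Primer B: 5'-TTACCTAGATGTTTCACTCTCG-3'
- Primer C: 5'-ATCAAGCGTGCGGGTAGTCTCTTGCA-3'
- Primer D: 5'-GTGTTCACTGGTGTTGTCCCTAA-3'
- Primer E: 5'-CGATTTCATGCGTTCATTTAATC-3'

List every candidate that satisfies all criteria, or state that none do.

Primer D only.

Primer A (26 nt, A=8 T=4 G=8 C=6): length 26, outside 22–24 ✗; Tm = 2·12 + 4·14 = 80°C, outside 64–77°C ✗; longest run = 3 ✓; GC 14/26 = 53.8% ✓ — fails.
Primer B (22 nt, A=4 T=9 G=3 C=6): length 22 ✓; Tm = 2·13 + 4·9 = 62°C, outside 64–77°C ✗; longest run = 3 ✓; GC 9/22 = 40.9% ✓ — fails.
Primer C (26 nt, A=5 T=7 G=8 C=6): length 26, outside 22–24 ✗; Tm = 2·12 + 4·14 = 80°C, outside 64–77°C ✗; longest run = 3 ✓; GC 14/26 = 53.8% ✓ — fails.
Primer D (23 nt, A=3 T=9 G=6 C=5): length 23 ✓; Tm = 2·12 + 4·11 = 68°C ✓; longest run = 3 ✓; GC 11/23 = 47.8% ✓ — passes.
Primer E (23 nt, A=5 T=10 G=3 C=5): length 23 ✓; Tm = 2·15 + 4·8 = 62°C, outside 64–77°C ✗; longest run = 3 ✓; GC 8/23 = 34.8%, outside 40.3–55.2% ✗ — fails.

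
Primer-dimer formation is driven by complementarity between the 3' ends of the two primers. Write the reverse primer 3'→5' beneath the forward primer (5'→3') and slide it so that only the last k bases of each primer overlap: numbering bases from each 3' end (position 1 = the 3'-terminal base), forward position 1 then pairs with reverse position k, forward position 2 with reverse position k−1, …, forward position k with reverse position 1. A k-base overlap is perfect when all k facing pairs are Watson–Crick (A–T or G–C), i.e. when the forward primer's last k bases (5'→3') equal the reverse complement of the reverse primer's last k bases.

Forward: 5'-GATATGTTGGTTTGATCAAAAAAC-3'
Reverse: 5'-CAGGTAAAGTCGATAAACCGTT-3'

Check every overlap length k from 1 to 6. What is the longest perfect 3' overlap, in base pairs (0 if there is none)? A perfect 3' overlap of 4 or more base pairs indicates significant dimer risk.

Last 6 bases (5'→3') — forward …AAAAAC, reverse …ACCGTT.
Reverse complement of the reverse primer's last 6 bases: AACGGT; its first k bases are the reverse complement of the reverse primer's last k bases, so a perfect k-base overlap needs the forward primer's last k bases to equal them.
Comparing (forward last k vs required): k=1: C vs A ✗; k=2: AC vs AA ✗; k=3: AAC vs AAC ✓; k=4: AAAC vs AACG ✗; k=5: AAAAC vs AACGG ✗; k=6: AAAAAC vs AACGGT ✗.
Only k = 3 is perfect, so the longest perfect 3' overlap is 3.

Longest perfect overlap: 3 complementary base pairs; below the dimer-risk threshold (threshold 4).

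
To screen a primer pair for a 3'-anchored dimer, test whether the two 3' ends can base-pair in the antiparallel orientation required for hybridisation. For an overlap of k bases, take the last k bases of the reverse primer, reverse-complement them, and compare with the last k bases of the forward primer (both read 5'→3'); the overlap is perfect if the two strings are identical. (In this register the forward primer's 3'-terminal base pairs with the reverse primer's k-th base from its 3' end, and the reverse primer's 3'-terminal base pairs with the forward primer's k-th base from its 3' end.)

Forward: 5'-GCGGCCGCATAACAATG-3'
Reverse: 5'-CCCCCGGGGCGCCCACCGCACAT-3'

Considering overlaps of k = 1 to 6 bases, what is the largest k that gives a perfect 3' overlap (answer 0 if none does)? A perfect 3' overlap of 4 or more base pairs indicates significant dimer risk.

Last 6 bases (5'→3') — forward …ACAATG, reverse …GCACAT.
Reverse complement of the reverse primer's last 6 bases: ATGTGC; its first k bases are the reverse complement of the reverse primer's last k bases, so a perfect k-base overlap needs the forward primer's last k bases to equal them.
Comparing (forward last k vs required): k=1: G vs A ✗; k=2: TG vs AT ✗; k=3: ATG vs ATG ✓; k=4: AATG vs ATGT ✗; k=5: CAATG vs ATGTG ✗; k=6: ACAATG vs ATGTGC ✗.
Only k = 3 is perfect, so the longest perfect 3' overlap is 3.

Longest perfect overlap: 3 complementary base pairs; below the dimer-risk threshold (threshold 4).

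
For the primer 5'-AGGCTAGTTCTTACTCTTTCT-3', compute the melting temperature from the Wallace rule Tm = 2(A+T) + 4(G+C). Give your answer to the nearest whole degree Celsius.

Base counts: A=3, T=10, G=3, C=5 (length 21).
Tm = 2·(3+10) + 4·(3+5) = 2·13 + 4·8 = 26 + 32 = 58°C.

58°C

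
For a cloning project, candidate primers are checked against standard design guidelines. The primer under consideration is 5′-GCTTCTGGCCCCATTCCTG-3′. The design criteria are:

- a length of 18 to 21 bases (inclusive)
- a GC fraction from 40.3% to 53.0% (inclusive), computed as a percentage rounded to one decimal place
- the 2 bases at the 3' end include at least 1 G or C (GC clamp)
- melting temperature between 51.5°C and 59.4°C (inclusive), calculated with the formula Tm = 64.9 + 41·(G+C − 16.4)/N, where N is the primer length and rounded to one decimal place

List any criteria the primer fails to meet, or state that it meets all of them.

Base counts: A=1, T=6, G=4, C=8 (length 19).
length: length 19 ✓
GC content: GC 12/19 = 63.2%, outside 40.3–53.0% ✗
GC clamp: 3' end TG has 1 G/C ✓
Tm: Tm = 64.9 + 41·(12 − 16.4)/19 = 55.4°C ✓

Fails: GC content.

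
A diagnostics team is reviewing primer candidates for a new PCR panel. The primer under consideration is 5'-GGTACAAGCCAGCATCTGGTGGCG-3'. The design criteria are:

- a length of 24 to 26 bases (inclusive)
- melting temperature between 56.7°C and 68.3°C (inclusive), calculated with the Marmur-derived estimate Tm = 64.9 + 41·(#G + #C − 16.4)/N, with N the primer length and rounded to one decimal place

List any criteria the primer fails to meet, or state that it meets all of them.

Meets all criteria.

Base counts: A=5, T=4, G=9, C=6 (length 24).
length: length 24 ✓
Tm: Tm = 64.9 + 41·(15 − 16.4)/24 = 62.5°C ✓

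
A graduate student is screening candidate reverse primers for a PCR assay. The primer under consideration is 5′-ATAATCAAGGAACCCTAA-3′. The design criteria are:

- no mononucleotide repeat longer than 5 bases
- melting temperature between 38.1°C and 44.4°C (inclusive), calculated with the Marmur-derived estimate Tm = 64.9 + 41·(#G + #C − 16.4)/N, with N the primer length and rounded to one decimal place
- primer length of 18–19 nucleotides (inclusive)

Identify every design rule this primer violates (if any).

Meets all criteria.

Base counts: A=9, T=3, G=2, C=4 (length 18).
homopolymer run: longest run = 3 ✓
Tm: Tm = 64.9 + 41·(6 − 16.4)/18 = 41.2°C ✓
length: length 18 ✓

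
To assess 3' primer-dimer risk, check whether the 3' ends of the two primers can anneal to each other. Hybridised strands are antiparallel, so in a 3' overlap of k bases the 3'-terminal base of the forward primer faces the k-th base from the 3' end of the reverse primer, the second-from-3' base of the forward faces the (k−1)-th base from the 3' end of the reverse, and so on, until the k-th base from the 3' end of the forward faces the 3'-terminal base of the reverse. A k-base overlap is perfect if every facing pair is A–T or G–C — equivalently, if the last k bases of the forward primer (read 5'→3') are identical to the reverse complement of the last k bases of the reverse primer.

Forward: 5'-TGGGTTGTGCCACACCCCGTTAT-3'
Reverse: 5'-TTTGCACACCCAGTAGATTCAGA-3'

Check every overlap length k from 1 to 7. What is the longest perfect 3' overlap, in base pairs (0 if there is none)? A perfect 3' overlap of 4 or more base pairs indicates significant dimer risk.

Longest perfect overlap: 1 complementary base pair; below the dimer-risk threshold (threshold 4).

Last 7 bases (5'→3') — forward …CCGTTAT, reverse …ATTCAGA.
Reverse complement of the reverse primer's last 7 bases: TCTGAAT; its first k bases are the reverse complement of the reverse primer's last k bases, so a perfect k-base overlap needs the forward primer's last k bases to equal them.
Comparing (forward last k vs required): k=1: T vs T ✓; k=2: AT vs TC ✗; k=3: TAT vs TCT ✗; k=4: TTAT vs TCTG ✗; k=5: GTTAT vs TCTGA ✗; k=6: CGTTAT vs TCTGAA ✗; k=7: CCGTTAT vs TCTGAAT ✗.
Only k = 1 is perfect, so the longest perfect 3' overlap is 1.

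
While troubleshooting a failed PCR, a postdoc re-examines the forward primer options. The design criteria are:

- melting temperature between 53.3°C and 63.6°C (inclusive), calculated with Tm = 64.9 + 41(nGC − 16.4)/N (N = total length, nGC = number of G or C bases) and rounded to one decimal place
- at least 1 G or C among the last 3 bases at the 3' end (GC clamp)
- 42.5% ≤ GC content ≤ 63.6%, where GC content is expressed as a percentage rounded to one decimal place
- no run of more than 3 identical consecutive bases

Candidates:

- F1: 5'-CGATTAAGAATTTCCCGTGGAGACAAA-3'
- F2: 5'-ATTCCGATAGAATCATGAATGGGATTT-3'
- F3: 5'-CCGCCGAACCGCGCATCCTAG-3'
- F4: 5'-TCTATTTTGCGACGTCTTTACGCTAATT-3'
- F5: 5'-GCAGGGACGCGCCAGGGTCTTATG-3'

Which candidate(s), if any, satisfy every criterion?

F1 (27 nt, A=10 T=6 G=6 C=5): Tm = 64.9 + 41·(11 − 16.4)/27 = 56.7°C ✓; 3' end AAA has 0 G/C, need ≥1 ✗; GC 11/27 = 40.7%, outside 42.5–63.6% ✗; longest run = 3 ✓ — fails.
F2 (27 nt, A=9 T=9 G=6 C=3): Tm = 64.9 + 41·(9 − 16.4)/27 = 53.7°C ✓; 3' end TTT has 0 G/C, need ≥1 ✗; GC 9/27 = 33.3%, outside 42.5–63.6% ✗; longest run = 3 ✓ — fails.
F3 (21 nt, A=4 T=2 G=5 C=10): Tm = 64.9 + 41·(15 − 16.4)/21 = 62.2°C ✓; 3' end TAG has 1 G/C ✓; GC 15/21 = 71.4%, outside 42.5–63.6% ✗; longest run = 2 ✓ — fails.
F4 (28 nt, A=5 T=13 G=4 C=6): Tm = 64.9 + 41·(10 − 16.4)/28 = 55.5°C ✓; 3' end ATT has 0 G/C, need ≥1 ✗; GC 10/28 = 35.7%, outside 42.5–63.6% ✗; longest run = 4, exceeds 3 ✗ — fails.
F5 (24 nt, A=4 T=4 G=10 C=6): Tm = 64.9 + 41·(16 − 16.4)/24 = 64.2°C, outside 53.3–63.6°C ✗; 3' end ATG has 1 G/C ✓; GC 16/24 = 66.7%, outside 42.5–63.6% ✗; longest run = 3 ✓ — fails.

None of the candidates satisfy all criteria.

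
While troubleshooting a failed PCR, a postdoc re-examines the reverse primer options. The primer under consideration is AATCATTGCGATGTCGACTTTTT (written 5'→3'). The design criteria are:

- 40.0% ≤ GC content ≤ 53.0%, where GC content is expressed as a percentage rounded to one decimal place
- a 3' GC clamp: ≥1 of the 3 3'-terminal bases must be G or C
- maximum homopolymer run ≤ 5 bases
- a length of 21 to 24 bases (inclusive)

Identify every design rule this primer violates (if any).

Fails: GC content, GC clamp.

Base counts: A=5, T=10, G=4, C=4 (length 23).
GC content: GC 8/23 = 34.8%, outside 40.0–53.0% ✗
GC clamp: 3' end TTT has 0 G/C, need ≥1 ✗
homopolymer run: longest run = 5 ✓
length: length 23 ✓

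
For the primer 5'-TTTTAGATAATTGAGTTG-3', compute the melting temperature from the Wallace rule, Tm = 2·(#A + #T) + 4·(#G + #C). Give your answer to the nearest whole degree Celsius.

44°C

Base counts: A=5, T=9, G=4, C=0 (length 18).
Tm = 2·(5+9) + 4·(4+0) = 2·14 + 4·4 = 28 + 16 = 44°C.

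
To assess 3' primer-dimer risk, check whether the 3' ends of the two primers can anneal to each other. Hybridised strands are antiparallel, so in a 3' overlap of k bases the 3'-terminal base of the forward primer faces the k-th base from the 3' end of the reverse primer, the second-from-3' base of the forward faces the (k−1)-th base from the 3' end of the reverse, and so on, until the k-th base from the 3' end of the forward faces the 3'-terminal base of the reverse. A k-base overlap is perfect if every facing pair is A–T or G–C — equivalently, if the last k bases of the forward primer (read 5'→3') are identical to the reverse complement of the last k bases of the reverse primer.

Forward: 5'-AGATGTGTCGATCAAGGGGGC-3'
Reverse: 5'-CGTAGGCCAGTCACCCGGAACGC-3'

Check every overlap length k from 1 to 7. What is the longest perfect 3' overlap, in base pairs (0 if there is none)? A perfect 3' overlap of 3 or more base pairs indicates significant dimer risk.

Last 7 bases (5'→3') — forward …AGGGGGC, reverse …GGAACGC.
Reverse complement of the reverse primer's last 7 bases: GCGTTCC; its first k bases are the reverse complement of the reverse primer's last k bases, so a perfect k-base overlap needs the forward primer's last k bases to equal them.
Comparing (forward last k vs required): k=1: C vs G ✗; k=2: GC vs GC ✓; k=3: GGC vs GCG ✗; k=4: GGGC vs GCGT ✗; k=5: GGGGC vs GCGTT ✗; k=6: GGGGGC vs GCGTTC ✗; k=7: AGGGGGC vs GCGTTCC ✗.
Only k = 2 is perfect, so the longest perfect 3' overlap is 2.

Longest perfect overlap: 2 complementary base pairs; below the dimer-risk threshold (threshold 3).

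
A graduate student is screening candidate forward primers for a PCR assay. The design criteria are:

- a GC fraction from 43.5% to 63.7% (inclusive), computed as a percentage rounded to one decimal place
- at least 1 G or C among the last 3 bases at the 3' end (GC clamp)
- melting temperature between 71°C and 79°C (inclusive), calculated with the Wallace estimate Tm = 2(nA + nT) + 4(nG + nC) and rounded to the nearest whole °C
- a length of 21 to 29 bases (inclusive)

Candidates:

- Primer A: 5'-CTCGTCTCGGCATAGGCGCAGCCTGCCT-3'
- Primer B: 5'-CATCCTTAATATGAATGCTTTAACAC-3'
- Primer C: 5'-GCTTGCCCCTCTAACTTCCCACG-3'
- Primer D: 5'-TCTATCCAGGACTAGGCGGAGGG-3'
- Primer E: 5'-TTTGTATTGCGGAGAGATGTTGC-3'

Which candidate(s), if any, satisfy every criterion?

Primer A (28 nt, A=3 T=6 G=8 C=11): GC 19/28 = 67.9%, outside 43.5–63.7% ✗; 3' end CCT has 2 G/C ✓; Tm = 2·9 + 4·19 = 94°C, outside 71–79°C ✗; length 28 ✓ — fails.
Primer B (26 nt, A=9 T=9 G=2 C=6): GC 8/26 = 30.8%, outside 43.5–63.7% ✗; 3' end CAC has 2 G/C ✓; Tm = 2·18 + 4·8 = 68°C, outside 71–79°C ✗; length 26 ✓ — fails.
Primer C (23 nt, A=3 T=6 G=3 C=11): GC 14/23 = 60.9% ✓; 3' end ACG has 2 G/C ✓; Tm = 2·9 + 4·14 = 74°C ✓; length 23 ✓ — passes.
Primer D (23 nt, A=5 T=4 G=9 C=5): GC 14/23 = 60.9% ✓; 3' end GGG has 3 G/C ✓; Tm = 2·9 + 4·14 = 74°C ✓; length 23 ✓ — passes.
Primer E (23 nt, A=4 T=9 G=8 C=2): GC 10/23 = 43.5% ✓; 3' end TGC has 2 G/C ✓; Tm = 2·13 + 4·10 = 66°C, outside 71–79°C ✗; length 23 ✓ — fails.

Primer C and Primer D.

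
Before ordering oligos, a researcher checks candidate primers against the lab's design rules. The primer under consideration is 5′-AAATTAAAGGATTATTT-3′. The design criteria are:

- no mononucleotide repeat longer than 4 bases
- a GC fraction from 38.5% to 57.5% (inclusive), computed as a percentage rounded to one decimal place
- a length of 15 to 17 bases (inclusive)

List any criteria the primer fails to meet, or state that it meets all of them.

Fails: GC content.

Base counts: A=8, T=7, G=2, C=0 (length 17).
homopolymer run: longest run = 3 ✓
GC content: GC 2/17 = 11.8%, outside 38.5–57.5% ✗
length: length 17 ✓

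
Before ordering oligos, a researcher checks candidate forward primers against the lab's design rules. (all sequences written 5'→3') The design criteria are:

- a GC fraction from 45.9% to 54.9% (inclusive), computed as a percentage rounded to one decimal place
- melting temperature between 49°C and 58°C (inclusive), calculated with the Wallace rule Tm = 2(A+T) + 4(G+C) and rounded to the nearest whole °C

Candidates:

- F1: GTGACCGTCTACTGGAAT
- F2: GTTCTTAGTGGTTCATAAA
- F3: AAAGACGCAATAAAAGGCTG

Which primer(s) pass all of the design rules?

F1 (18 nt, A=4 T=5 G=5 C=4): GC 9/18 = 50.0% ✓; Tm = 2·9 + 4·9 = 54°C ✓ — passes.
F2 (19 nt, A=5 T=8 G=4 C=2): GC 6/19 = 31.6%, outside 45.9–54.9% ✗; Tm = 2·13 + 4·6 = 50°C ✓ — fails.
F3 (20 nt, A=10 T=2 G=5 C=3): GC 8/20 = 40.0%, outside 45.9–54.9% ✗; Tm = 2·12 + 4·8 = 56°C ✓ — fails.

F1 only.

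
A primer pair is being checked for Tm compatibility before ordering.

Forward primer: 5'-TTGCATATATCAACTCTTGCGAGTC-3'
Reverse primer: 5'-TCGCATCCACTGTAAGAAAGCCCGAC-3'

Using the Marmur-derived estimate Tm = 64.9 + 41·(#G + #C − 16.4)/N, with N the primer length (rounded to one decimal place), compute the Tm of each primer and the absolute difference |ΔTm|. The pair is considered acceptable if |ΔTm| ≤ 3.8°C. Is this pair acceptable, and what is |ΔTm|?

|ΔTm| = 6.7°C; the pair is not acceptable.

Forward: G+C = 10, N = 25 → Tm = 64.9 + 41·(10 − 16.4)/25 = 54.4°C.
Reverse: G+C = 14, N = 26 → Tm = 64.9 + 41·(14 − 16.4)/26 = 61.1°C.
|ΔTm| = |54.4 − 61.1| = 6.7°C, > 3.8°C.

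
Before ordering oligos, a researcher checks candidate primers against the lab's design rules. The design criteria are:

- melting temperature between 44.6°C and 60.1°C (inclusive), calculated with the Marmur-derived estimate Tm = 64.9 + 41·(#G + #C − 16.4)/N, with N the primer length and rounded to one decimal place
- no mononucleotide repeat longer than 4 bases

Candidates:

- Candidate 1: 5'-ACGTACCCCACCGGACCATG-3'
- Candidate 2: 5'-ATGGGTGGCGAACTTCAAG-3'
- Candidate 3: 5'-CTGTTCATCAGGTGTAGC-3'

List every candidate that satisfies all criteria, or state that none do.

Candidate 1, Candidate 2 and Candidate 3.

Candidate 1 (20 nt, A=5 T=2 G=4 C=9): Tm = 64.9 + 41·(13 − 16.4)/20 = 57.9°C ✓; longest run = 4 ✓ — passes.
Candidate 2 (19 nt, A=5 T=4 G=7 C=3): Tm = 64.9 + 41·(10 − 16.4)/19 = 51.1°C ✓; longest run = 3 ✓ — passes.
Candidate 3 (18 nt, A=3 T=6 G=5 C=4): Tm = 64.9 + 41·(9 − 16.4)/18 = 48.0°C ✓; longest run = 2 ✓ — passes.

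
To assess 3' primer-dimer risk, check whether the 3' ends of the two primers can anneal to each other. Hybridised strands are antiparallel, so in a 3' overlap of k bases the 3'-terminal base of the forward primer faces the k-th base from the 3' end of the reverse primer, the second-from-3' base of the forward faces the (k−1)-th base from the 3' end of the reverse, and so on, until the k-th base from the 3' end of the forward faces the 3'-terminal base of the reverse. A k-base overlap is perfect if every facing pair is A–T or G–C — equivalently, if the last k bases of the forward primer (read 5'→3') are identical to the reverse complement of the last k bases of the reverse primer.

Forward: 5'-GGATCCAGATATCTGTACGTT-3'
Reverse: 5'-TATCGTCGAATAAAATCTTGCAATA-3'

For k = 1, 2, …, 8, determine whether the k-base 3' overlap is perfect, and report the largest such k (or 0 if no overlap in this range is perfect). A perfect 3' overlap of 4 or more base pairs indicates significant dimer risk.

Last 8 bases (5'→3') — forward …TGTACGTT, reverse …TTGCAATA.
Reverse complement of the reverse primer's last 8 bases: TATTGCAA; its first k bases are the reverse complement of the reverse primer's last k bases, so a perfect k-base overlap needs the forward primer's last k bases to equal them.
Comparing (forward last k vs required): k=1: T vs T ✓; k=2: TT vs TA ✗; k=3: GTT vs TAT ✗; k=4: CGTT vs TATT ✗; k=5: ACGTT vs TATTG ✗; k=6: TACGTT vs TATTGC ✗; k=7: GTACGTT vs TATTGCA ✗; k=8: TGTACGTT vs TATTGCAA ✗.
Only k = 1 is perfect, so the longest perfect 3' overlap is 1.

Longest perfect overlap: 1 complementary base pair; below the dimer-risk threshold (threshold 4).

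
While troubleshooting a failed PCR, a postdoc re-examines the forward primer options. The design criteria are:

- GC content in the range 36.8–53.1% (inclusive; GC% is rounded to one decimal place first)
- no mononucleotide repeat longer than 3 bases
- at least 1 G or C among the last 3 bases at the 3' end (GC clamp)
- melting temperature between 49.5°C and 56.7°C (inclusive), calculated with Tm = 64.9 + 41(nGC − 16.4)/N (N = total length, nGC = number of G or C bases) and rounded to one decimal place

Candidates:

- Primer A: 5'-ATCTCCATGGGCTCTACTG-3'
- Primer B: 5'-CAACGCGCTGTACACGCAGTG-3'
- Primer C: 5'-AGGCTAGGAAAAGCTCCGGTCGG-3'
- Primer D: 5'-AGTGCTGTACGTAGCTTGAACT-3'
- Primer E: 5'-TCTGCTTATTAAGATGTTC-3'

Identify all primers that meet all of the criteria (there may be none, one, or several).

Primer A and Primer D.

Primer A (19 nt, A=3 T=6 G=4 C=6): GC 10/19 = 52.6% ✓; longest run = 3 ✓; 3' end CTG has 2 G/C ✓; Tm = 64.9 + 41·(10 − 16.4)/19 = 51.1°C ✓ — passes.
Primer B (21 nt, A=5 T=3 G=6 C=7): GC 13/21 = 61.9%, outside 36.8–53.1% ✗; longest run = 2 ✓; 3' end GTG has 2 G/C ✓; Tm = 64.9 + 41·(13 − 16.4)/21 = 58.3°C, outside 49.5–56.7°C ✗ — fails.
Primer C (23 nt, A=6 T=3 G=9 C=5): GC 14/23 = 60.9%, outside 36.8–53.1% ✗; longest run = 4, exceeds 3 ✗; 3' end CGG has 3 G/C ✓; Tm = 64.9 + 41·(14 − 16.4)/23 = 60.6°C, outside 49.5–56.7°C ✗ — fails.
Primer D (22 nt, A=5 T=7 G=6 C=4): GC 10/22 = 45.5% ✓; longest run = 2 ✓; 3' end ACT has 1 G/C ✓; Tm = 64.9 + 41·(10 − 16.4)/22 = 53.0°C ✓ — passes.
Primer E (19 nt, A=4 T=9 G=3 C=3): GC 6/19 = 31.6%, outside 36.8–53.1% ✗; longest run = 2 ✓; 3' end TTC has 1 G/C ✓; Tm = 64.9 + 41·(6 − 16.4)/19 = 42.5°C, outside 49.5–56.7°C ✗ — fails.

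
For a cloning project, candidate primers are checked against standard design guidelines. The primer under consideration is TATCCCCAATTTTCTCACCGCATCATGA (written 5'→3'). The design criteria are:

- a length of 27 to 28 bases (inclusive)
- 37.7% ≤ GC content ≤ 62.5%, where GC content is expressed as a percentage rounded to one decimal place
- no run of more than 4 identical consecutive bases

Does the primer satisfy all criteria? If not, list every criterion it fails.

Meets all criteria.

Base counts: A=7, T=9, G=2, C=10 (length 28).
length: length 28 ✓
GC content: GC 12/28 = 42.9% ✓
homopolymer run: longest run = 4 ✓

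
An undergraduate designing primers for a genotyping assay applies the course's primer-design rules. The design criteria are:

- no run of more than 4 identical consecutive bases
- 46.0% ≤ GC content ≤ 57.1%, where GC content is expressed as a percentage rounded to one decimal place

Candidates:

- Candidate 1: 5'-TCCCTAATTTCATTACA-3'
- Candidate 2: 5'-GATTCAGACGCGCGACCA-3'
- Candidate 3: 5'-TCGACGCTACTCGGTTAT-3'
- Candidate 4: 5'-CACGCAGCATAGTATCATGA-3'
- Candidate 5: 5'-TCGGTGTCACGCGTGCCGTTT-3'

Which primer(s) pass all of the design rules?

Candidate 1 (17 nt, A=5 T=7 G=0 C=5): longest run = 3 ✓; GC 5/17 = 29.4%, outside 46.0–57.1% ✗ — fails.
Candidate 2 (18 nt, A=5 T=2 G=5 C=6): longest run = 2 ✓; GC 11/18 = 61.1%, outside 46.0–57.1% ✗ — fails.
Candidate 3 (18 nt, A=3 T=6 G=4 C=5): longest run = 2 ✓; GC 9/18 = 50.0% ✓ — passes.
Candidate 4 (20 nt, A=7 T=4 G=4 C=5): longest run = 1 ✓; GC 9/20 = 45.0%, outside 46.0–57.1% ✗ — fails.
Candidate 5 (21 nt, A=1 T=7 G=7 C=6): longest run = 3 ✓; GC 13/21 = 61.9%, outside 46.0–57.1% ✗ — fails.

Candidate 3 only.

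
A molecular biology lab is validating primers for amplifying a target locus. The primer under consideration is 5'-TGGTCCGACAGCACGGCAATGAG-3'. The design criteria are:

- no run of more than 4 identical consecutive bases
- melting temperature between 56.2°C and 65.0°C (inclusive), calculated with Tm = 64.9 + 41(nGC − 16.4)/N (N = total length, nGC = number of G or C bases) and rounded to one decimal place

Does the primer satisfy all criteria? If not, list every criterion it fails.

Base counts: A=6, T=3, G=8, C=6 (length 23).
homopolymer run: longest run = 2 ✓
Tm: Tm = 64.9 + 41·(14 − 16.4)/23 = 60.6°C ✓

Meets all criteria.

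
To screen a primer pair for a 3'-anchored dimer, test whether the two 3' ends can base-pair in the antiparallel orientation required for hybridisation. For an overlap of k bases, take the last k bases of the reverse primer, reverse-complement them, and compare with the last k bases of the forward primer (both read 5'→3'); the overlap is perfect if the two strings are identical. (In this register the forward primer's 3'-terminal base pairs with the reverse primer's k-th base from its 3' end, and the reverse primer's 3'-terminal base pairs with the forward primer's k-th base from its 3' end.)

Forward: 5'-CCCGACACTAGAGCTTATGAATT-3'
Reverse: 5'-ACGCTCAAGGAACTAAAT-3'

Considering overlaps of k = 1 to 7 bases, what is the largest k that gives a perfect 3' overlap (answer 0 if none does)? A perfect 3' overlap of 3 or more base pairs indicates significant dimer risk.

Longest perfect overlap: 3 complementary base pairs; significant dimer risk (threshold 3).

Last 7 bases (5'→3') — forward …ATGAATT, reverse …ACTAAAT.
Reverse complement of the reverse primer's last 7 bases: ATTTAGT; its first k bases are the reverse complement of the reverse primer's last k bases, so a perfect k-base overlap needs the forward primer's last k bases to equal them.
Comparing (forward last k vs required): k=1: T vs A ✗; k=2: TT vs AT ✗; k=3: ATT vs ATT ✓; k=4: AATT vs ATTT ✗; k=5: GAATT vs ATTTA ✗; k=6: TGAATT vs ATTTAG ✗; k=7: ATGAATT vs ATTTAGT ✗.
Only k = 3 is perfect, so the longest perfect 3' overlap is 3.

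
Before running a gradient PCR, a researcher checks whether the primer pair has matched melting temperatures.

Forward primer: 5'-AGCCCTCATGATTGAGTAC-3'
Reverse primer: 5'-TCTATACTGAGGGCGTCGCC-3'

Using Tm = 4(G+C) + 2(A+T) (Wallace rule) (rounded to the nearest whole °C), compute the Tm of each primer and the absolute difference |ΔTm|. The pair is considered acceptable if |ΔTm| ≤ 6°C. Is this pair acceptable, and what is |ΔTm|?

|ΔTm| = 8°C; the pair is not acceptable.

Forward: A=5 T=5 G=4 C=5 → Tm = 2·10 + 4·9 = 56°C.
Reverse: A=3 T=5 G=6 C=6 → Tm = 2·8 + 4·12 = 64°C.
|ΔTm| = |56 − 64| = 8°C, > 6°C.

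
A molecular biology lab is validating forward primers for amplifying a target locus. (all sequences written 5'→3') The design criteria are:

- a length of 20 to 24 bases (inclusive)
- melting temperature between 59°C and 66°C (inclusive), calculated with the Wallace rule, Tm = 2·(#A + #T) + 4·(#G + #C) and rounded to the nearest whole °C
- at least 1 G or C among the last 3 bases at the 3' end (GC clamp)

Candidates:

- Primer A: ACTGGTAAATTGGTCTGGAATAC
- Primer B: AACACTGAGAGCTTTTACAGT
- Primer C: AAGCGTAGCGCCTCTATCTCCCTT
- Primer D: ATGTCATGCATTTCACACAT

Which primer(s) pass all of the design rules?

Primer A only.

Primer A (23 nt, A=7 T=7 G=6 C=3): length 23 ✓; Tm = 2·14 + 4·9 = 64°C ✓; 3' end TAC has 1 G/C ✓ — passes.
Primer B (21 nt, A=7 T=6 G=4 C=4): length 21 ✓; Tm = 2·13 + 4·8 = 58°C, outside 59–66°C ✗; 3' end AGT has 1 G/C ✓ — fails.
Primer C (24 nt, A=4 T=7 G=4 C=9): length 24 ✓; Tm = 2·11 + 4·13 = 74°C, outside 59–66°C ✗; 3' end CTT has 1 G/C ✓ — fails.
Primer D (20 nt, A=6 T=7 G=2 C=5): length 20 ✓; Tm = 2·13 + 4·7 = 54°C, outside 59–66°C ✗; 3' end CAT has 1 G/C ✓ — fails.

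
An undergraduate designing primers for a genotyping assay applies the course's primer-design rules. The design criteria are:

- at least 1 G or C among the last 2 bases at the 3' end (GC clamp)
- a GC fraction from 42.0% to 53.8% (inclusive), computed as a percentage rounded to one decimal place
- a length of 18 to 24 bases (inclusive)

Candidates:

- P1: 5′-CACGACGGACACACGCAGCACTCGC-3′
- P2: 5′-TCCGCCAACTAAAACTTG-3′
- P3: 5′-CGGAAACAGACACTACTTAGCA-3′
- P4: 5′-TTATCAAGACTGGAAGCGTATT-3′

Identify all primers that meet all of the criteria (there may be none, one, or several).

P1 (25 nt, A=7 T=1 G=6 C=11): 3' end GC has 2 G/C ✓; GC 17/25 = 68.0%, outside 42.0–53.8% ✗; length 25, outside 18–24 ✗ — fails.
P2 (18 nt, A=6 T=4 G=2 C=6): 3' end TG has 1 G/C ✓; GC 8/18 = 44.4% ✓; length 18 ✓ — passes.
P3 (22 nt, A=9 T=3 G=4 C=6): 3' end CA has 1 G/C ✓; GC 10/22 = 45.5% ✓; length 22 ✓ — passes.
P4 (22 nt, A=7 T=7 G=5 C=3): 3' end TT has 0 G/C, need ≥1 ✗; GC 8/22 = 36.4%, outside 42.0–53.8% ✗; length 22 ✓ — fails.

P2 and P3.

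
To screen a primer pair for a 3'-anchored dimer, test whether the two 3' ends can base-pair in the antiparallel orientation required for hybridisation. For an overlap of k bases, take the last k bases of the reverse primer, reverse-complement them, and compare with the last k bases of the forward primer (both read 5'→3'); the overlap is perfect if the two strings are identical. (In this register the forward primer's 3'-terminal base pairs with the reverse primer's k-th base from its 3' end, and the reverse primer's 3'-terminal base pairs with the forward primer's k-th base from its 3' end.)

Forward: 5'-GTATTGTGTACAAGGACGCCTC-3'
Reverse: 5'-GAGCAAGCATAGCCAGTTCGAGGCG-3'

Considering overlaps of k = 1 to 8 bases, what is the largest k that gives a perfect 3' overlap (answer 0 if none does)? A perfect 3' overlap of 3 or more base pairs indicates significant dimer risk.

Longest perfect overlap: 6 complementary base pairs; significant dimer risk (threshold 3).

Last 8 bases (5'→3') — forward …GACGCCTC, reverse …TCGAGGCG.
Reverse complement of the reverse primer's last 8 bases: CGCCTCGA; its first k bases are the reverse complement of the reverse primer's last k bases, so a perfect k-base overlap needs the forward primer's last k bases to equal them.
Comparing (forward last k vs required): k=1: C vs C ✓; k=2: TC vs CG ✗; k=3: CTC vs CGC ✗; k=4: CCTC vs CGCC ✗; k=5: GCCTC vs CGCCT ✗; k=6: CGCCTC vs CGCCTC ✓; k=7: ACGCCTC vs CGCCTCG ✗; k=8: GACGCCTC vs CGCCTCGA ✗.
Perfect overlaps at k = 1, 6; the largest is 6.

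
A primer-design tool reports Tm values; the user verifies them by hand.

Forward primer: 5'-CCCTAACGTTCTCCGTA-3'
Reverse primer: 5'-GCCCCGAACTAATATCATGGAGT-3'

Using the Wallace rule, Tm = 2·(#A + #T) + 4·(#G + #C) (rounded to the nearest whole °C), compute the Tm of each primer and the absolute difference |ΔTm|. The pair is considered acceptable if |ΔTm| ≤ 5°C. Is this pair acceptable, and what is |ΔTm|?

Forward: A=3 T=5 G=2 C=7 → Tm = 2·8 + 4·9 = 52°C.
Reverse: A=7 T=5 G=5 C=6 → Tm = 2·12 + 4·11 = 68°C.
|ΔTm| = |52 − 68| = 16°C, > 5°C.

|ΔTm| = 16°C; the pair is not acceptable.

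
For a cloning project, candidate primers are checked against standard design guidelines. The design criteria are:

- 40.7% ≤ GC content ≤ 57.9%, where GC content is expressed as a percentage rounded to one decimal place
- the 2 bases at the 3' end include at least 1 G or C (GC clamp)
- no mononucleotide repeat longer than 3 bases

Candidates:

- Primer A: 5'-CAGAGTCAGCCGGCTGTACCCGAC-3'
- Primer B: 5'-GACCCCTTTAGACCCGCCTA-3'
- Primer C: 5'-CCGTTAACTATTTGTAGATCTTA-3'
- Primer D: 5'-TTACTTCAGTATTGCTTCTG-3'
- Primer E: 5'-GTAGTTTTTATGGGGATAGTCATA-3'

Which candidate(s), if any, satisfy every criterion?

None of the candidates satisfy all criteria.

Primer A (24 nt, A=5 T=3 G=7 C=9): GC 16/24 = 66.7%, outside 40.7–57.9% ✗; 3' end AC has 1 G/C ✓; longest run = 3 ✓ — fails.
Primer B (20 nt, A=4 T=4 G=3 C=9): GC 12/20 = 60.0%, outside 40.7–57.9% ✗; 3' end TA has 0 G/C, need ≥1 ✗; longest run = 4, exceeds 3 ✗ — fails.
Primer C (23 nt, A=6 T=10 G=3 C=4): GC 7/23 = 30.4%, outside 40.7–57.9% ✗; 3' end TA has 0 G/C, need ≥1 ✗; longest run = 3 ✓ — fails.
Primer D (20 nt, A=3 T=10 G=3 C=4): GC 7/20 = 35.0%, outside 40.7–57.9% ✗; 3' end TG has 1 G/C ✓; longest run = 2 ✓ — fails.
Primer E (24 nt, A=6 T=10 G=7 C=1): GC 8/24 = 33.3%, outside 40.7–57.9% ✗; 3' end TA has 0 G/C, need ≥1 ✗; longest run = 5, exceeds 3 ✗ — fails.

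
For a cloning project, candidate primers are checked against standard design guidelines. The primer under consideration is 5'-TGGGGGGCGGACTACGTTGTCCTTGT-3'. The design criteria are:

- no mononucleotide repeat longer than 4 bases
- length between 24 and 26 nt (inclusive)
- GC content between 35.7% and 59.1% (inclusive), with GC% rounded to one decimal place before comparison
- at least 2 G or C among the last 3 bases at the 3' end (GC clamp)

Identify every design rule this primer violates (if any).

Base counts: A=2, T=8, G=11, C=5 (length 26).
homopolymer run: longest run = 6, exceeds 4 ✗
length: length 26 ✓
GC content: GC 16/26 = 61.5%, outside 35.7–59.1% ✗
GC clamp: 3' end TGT has 1 G/C, need ≥2 ✗

Fails: homopolymer run, GC content, GC clamp.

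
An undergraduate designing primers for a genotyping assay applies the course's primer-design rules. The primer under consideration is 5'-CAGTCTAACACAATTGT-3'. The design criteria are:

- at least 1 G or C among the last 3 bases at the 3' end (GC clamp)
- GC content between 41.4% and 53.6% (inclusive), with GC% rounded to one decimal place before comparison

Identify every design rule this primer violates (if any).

Fails: GC content.

Base counts: A=6, T=5, G=2, C=4 (length 17).
GC clamp: 3' end TGT has 1 G/C ✓
GC content: GC 6/17 = 35.3%, outside 41.4–53.6% ✗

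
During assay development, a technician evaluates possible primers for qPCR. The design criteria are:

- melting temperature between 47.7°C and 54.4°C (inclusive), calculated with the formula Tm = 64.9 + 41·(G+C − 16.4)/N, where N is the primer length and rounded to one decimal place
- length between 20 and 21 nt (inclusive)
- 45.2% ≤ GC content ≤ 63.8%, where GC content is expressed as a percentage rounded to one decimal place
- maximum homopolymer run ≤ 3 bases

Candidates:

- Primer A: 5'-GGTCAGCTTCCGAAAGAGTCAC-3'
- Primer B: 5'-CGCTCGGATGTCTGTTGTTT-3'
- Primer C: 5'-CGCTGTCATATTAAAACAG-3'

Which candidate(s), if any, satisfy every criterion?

Primer B only.

Primer A (22 nt, A=6 T=4 G=6 C=6): Tm = 64.9 + 41·(12 − 16.4)/22 = 56.7°C, outside 47.7–54.4°C ✗; length 22, outside 20–21 ✗; GC 12/22 = 54.5% ✓; longest run = 3 ✓ — fails.
Primer B (20 nt, A=1 T=9 G=6 C=4): Tm = 64.9 + 41·(10 − 16.4)/20 = 51.8°C ✓; length 20 ✓; GC 10/20 = 50.0% ✓; longest run = 3 ✓ — passes.
Primer C (19 nt, A=7 T=5 G=3 C=4): Tm = 64.9 + 41·(7 − 16.4)/19 = 44.6°C, outside 47.7–54.4°C ✗; length 19, outside 20–21 ✗; GC 7/19 = 36.8%, outside 45.2–63.8% ✗; longest run = 4, exceeds 3 ✗ — fails.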